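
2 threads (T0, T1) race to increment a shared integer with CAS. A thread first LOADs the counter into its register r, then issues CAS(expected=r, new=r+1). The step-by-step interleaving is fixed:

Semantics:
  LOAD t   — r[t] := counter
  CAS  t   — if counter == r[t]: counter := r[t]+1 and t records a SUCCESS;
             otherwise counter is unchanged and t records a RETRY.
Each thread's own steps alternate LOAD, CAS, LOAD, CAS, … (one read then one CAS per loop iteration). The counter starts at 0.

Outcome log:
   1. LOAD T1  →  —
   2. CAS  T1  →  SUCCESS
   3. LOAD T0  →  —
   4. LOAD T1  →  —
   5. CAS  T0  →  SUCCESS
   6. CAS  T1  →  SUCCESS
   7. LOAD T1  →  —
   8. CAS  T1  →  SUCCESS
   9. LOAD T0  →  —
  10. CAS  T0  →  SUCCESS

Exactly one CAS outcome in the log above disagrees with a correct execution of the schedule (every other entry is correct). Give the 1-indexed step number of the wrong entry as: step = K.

step = 6

Correct run:
T1 LOAD — after: cnt=0, r=0 — load
T1 CAS — after: cnt=1, r=0 — ok
T0 LOAD — after: cnt=1, r=1 — load
T1 LOAD — after: cnt=1, r=1 — load
T0 CAS — after: cnt=2, r=1 — ok
T1 CAS — after: cnt=2, r=1 — retry
T1 LOAD — after: cnt=2, r=2 — load
T1 CAS — after: cnt=3, r=2 — ok
T0 LOAD — after: cnt=3, r=3 — load
T0 CAS — after: cnt=4, r=3 — ok
Log disagrees first at step 6.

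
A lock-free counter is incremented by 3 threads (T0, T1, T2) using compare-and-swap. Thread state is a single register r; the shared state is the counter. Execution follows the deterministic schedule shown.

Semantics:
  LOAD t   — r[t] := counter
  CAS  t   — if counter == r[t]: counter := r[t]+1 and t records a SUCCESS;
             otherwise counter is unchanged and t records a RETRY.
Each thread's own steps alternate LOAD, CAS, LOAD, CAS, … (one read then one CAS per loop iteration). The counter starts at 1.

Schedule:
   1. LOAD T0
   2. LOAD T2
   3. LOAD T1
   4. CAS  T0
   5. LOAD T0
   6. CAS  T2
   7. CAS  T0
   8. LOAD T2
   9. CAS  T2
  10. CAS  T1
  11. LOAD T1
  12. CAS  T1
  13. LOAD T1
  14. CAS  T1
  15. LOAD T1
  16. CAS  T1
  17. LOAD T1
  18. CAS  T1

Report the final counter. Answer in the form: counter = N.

#1 T0 reads 1
#2 T2 reads 1
#3 T1 reads 1
#4 T0 CAS(1→2) writes; counter now 2
#5 T0 reads 2
#6 T2 CAS(1→2) fails; counter now 2
#7 T0 CAS(2→3) writes; counter now 3
#8 T2 reads 3
#9 T2 CAS(3→4) writes; counter now 4
#10 T1 CAS(1→2) fails; counter now 4
#11 T1 reads 4
#12 T1 CAS(4→5) writes; counter now 5
#13 T1 reads 5
#14 T1 CAS(5→6) writes; counter now 6
#15 T1 reads 6
#16 T1 CAS(6→7) writes; counter now 7
#17 T1 reads 7
#18 T1 CAS(7→8) writes; counter now 8

counter = 8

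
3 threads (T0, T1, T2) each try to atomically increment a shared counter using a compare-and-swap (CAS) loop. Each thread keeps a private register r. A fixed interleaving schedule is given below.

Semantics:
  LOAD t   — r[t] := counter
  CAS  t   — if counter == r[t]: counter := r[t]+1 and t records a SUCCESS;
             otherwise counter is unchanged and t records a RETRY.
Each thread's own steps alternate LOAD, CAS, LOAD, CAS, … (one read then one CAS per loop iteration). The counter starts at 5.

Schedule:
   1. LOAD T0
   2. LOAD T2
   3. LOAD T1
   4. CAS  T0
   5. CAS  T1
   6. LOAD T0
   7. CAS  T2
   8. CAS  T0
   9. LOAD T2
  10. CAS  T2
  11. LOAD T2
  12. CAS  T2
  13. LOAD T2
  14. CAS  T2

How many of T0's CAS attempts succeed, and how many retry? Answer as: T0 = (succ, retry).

T0 LOAD — after: cnt=5, r=5 — load
T2 LOAD — after: cnt=5, r=5 — load
T1 LOAD — after: cnt=5, r=5 — load
T0 CAS — after: cnt=6, r=5 — ok
T1 CAS — after: cnt=6, r=5 — retry
T0 LOAD — after: cnt=6, r=6 — load
T2 CAS — after: cnt=6, r=5 — retry
T0 CAS — after: cnt=7, r=6 — ok
T2 LOAD — after: cnt=7, r=7 — load
T2 CAS — after: cnt=8, r=7 — ok
T2 LOAD — after: cnt=8, r=8 — load
T2 CAS — after: cnt=9, r=8 — ok
T2 LOAD — after: cnt=9, r=9 — load
T2 CAS — after: cnt=10, r=9 — ok

T0 = (2, 0)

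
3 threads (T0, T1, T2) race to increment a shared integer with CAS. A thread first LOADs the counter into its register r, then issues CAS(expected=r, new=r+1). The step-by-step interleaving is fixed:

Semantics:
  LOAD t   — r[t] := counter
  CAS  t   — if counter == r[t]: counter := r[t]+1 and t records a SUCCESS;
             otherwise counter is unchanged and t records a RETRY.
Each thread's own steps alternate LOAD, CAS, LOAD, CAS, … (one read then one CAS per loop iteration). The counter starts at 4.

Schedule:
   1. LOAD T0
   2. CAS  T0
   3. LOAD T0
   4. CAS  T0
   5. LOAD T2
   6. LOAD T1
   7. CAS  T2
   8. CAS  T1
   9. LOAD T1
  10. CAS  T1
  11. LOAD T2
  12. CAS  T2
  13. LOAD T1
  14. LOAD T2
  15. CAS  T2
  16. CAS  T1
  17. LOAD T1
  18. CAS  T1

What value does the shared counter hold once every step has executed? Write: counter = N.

counter = 11

T0 LOAD — after: cnt=4, r=4 — load
T0 CAS — after: cnt=5, r=4 — ok
T0 LOAD — after: cnt=5, r=5 — load
T0 CAS — after: cnt=6, r=5 — ok
T2 LOAD — after: cnt=6, r=6 — load
T1 LOAD — after: cnt=6, r=6 — load
T2 CAS — after: cnt=7, r=6 — ok
T1 CAS — after: cnt=7, r=6 — retry
T1 LOAD — after: cnt=7, r=7 — load
T1 CAS — after: cnt=8, r=7 — ok
T2 LOAD — after: cnt=8, r=8 — load
T2 CAS — after: cnt=9, r=8 — ok
T1 LOAD — after: cnt=9, r=9 — load
T2 LOAD — after: cnt=9, r=9 — load
T2 CAS — after: cnt=10, r=9 — ok
T1 CAS — after: cnt=10, r=9 — retry
T1 LOAD — after: cnt=10, r=10 — load
T1 CAS — after: cnt=11, r=10 — ok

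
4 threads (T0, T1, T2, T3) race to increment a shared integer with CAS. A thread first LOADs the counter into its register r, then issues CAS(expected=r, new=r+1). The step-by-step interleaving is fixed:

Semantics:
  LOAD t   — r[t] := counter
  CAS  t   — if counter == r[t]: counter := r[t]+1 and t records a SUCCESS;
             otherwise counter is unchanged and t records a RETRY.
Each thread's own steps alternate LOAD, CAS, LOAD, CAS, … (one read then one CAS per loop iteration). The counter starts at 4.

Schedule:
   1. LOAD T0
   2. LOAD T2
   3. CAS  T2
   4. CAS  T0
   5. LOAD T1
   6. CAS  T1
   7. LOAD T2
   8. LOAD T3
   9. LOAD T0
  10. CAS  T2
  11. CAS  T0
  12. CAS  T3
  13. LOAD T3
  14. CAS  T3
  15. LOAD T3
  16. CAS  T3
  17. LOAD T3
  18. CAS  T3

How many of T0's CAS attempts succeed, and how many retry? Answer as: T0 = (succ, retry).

1. LOAD T0 → mem=4 r[T0]=4 [LOAD]
2. LOAD T2 → mem=4 r[T2]=4 [LOAD]
3. CAS T2 → mem=5 r[T2]=4 [OK]
4. CAS T0 → mem=5 r[T0]=4 [RETRY]
5. LOAD T1 → mem=5 r[T1]=5 [LOAD]
6. CAS T1 → mem=6 r[T1]=5 [OK]
7. LOAD T2 → mem=6 r[T2]=6 [LOAD]
8. LOAD T3 → mem=6 r[T3]=6 [LOAD]
9. LOAD T0 → mem=6 r[T0]=6 [LOAD]
10. CAS T2 → mem=7 r[T2]=6 [OK]
11. CAS T0 → mem=7 r[T0]=6 [RETRY]
12. CAS T3 → mem=7 r[T3]=6 [RETRY]
13. LOAD T3 → mem=7 r[T3]=7 [LOAD]
14. CAS T3 → mem=8 r[T3]=7 [OK]
15. LOAD T3 → mem=8 r[T3]=8 [LOAD]
16. CAS T3 → mem=9 r[T3]=8 [OK]
17. LOAD T3 → mem=9 r[T3]=9 [LOAD]
18. CAS T3 → mem=10 r[T3]=9 [OK]

T0 = (0, 2)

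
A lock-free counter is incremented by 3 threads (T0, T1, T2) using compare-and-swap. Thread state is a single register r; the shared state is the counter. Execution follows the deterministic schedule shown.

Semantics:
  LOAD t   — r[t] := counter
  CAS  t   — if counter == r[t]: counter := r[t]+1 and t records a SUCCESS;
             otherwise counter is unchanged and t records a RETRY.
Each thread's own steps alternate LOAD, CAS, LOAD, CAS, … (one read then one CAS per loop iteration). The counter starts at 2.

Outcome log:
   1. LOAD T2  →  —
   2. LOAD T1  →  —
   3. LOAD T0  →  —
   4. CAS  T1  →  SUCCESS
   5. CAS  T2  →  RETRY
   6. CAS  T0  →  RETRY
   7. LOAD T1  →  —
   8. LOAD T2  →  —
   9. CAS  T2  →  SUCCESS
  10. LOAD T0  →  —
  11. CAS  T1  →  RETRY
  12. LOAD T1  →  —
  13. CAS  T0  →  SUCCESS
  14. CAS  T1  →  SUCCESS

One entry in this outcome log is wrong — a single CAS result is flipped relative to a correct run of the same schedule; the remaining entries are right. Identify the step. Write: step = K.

step = 14

Correct run:
1. LOAD T2 → mem=2 r[T2]=2 [LOAD]
2. LOAD T1 → mem=2 r[T1]=2 [LOAD]
3. LOAD T0 → mem=2 r[T0]=2 [LOAD]
4. CAS T1 → mem=3 r[T1]=2 [OK]
5. CAS T2 → mem=3 r[T2]=2 [RETRY]
6. CAS T0 → mem=3 r[T0]=2 [RETRY]
7. LOAD T1 → mem=3 r[T1]=3 [LOAD]
8. LOAD T2 → mem=3 r[T2]=3 [LOAD]
9. CAS T2 → mem=4 r[T2]=3 [OK]
10. LOAD T0 → mem=4 r[T0]=4 [LOAD]
11. CAS T1 → mem=4 r[T1]=3 [RETRY]
12. LOAD T1 → mem=4 r[T1]=4 [LOAD]
13. CAS T0 → mem=5 r[T0]=4 [OK]
14. CAS T1 → mem=5 r[T1]=4 [RETRY]
Mismatch at 14.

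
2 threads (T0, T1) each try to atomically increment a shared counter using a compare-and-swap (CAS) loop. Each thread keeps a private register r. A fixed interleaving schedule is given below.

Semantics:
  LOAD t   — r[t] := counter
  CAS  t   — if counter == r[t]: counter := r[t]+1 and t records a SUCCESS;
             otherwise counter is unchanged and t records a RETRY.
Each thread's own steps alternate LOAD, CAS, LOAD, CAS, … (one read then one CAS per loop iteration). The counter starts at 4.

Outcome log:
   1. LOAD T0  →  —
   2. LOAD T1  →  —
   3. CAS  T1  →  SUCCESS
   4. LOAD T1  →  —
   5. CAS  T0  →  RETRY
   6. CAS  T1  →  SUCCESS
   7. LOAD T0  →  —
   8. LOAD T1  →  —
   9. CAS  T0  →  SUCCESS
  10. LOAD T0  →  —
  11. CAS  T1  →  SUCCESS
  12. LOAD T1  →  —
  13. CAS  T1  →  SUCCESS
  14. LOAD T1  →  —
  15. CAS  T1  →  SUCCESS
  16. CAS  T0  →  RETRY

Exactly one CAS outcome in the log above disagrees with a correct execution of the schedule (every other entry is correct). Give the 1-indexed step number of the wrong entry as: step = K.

Correct run:
[1] T0.load  rd  (counter 4, T0.r 4)
[2] T1.load  rd  (counter 4, T1.r 4)
[3] T1.cas  hit  (counter 5, T1.r 4)
[4] T1.load  rd  (counter 5, T1.r 5)
[5] T0.cas  miss  (counter 5, T0.r 4)
[6] T1.cas  hit  (counter 6, T1.r 5)
[7] T0.load  rd  (counter 6, T0.r 6)
[8] T1.load  rd  (counter 6, T1.r 6)
[9] T0.cas  hit  (counter 7, T0.r 6)
[10] T0.load  rd  (counter 7, T0.r 7)
[11] T1.cas  miss  (counter 7, T1.r 6)
[12] T1.load  rd  (counter 7, T1.r 7)
[13] T1.cas  hit  (counter 8, T1.r 7)
[14] T1.load  rd  (counter 8, T1.r 8)
[15] T1.cas  hit  (counter 9, T1.r 8)
[16] T0.cas  miss  (counter 9, T0.r 7)
Log disagrees first at step 11.

step = 11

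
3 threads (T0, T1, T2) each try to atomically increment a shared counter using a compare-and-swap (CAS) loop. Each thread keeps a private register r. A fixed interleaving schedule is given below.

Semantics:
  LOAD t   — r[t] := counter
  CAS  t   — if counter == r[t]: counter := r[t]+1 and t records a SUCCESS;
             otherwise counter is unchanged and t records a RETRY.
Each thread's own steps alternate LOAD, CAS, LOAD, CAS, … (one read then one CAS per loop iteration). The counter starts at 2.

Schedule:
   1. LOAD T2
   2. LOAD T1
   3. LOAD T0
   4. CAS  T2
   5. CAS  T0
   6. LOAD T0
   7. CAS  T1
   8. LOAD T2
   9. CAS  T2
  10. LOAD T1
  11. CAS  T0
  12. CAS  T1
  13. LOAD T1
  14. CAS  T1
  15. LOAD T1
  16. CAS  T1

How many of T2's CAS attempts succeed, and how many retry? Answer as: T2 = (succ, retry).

[1] T2.load  rd  (counter 2, T2.r 2)
[2] T1.load  rd  (counter 2, T1.r 2)
[3] T0.load  rd  (counter 2, T0.r 2)
[4] T2.cas  hit  (counter 3, T2.r 2)
[5] T0.cas  miss  (counter 3, T0.r 2)
[6] T0.load  rd  (counter 3, T0.r 3)
[7] T1.cas  miss  (counter 3, T1.r 2)
[8] T2.load  rd  (counter 3, T2.r 3)
[9] T2.cas  hit  (counter 4, T2.r 3)
[10] T1.load  rd  (counter 4, T1.r 4)
[11] T0.cas  miss  (counter 4, T0.r 3)
[12] T1.cas  hit  (counter 5, T1.r 4)
[13] T1.load  rd  (counter 5, T1.r 5)
[14] T1.cas  hit  (counter 6, T1.r 5)
[15] T1.load  rd  (counter 6, T1.r 6)
[16] T1.cas  hit  (counter 7, T1.r 6)

T2 = (2, 0)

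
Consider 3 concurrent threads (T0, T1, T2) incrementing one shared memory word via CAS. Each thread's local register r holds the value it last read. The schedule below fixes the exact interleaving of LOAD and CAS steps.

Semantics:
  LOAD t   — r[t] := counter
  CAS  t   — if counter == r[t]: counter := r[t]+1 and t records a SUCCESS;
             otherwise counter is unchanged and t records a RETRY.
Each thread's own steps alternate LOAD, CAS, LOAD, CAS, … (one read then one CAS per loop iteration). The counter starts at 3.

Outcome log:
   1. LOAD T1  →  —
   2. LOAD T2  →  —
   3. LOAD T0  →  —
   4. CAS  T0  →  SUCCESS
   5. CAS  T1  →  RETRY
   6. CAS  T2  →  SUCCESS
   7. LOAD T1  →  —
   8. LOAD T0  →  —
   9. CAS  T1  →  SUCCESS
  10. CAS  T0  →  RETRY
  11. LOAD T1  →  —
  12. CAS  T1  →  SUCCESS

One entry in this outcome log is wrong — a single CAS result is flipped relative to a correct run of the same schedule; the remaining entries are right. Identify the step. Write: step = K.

Re-executing:
#1 T1 reads 3
#2 T2 reads 3
#3 T0 reads 3
#4 T0 CAS(3→4) writes; counter now 4
#5 T1 CAS(3→4) fails; counter now 4
#6 T2 CAS(3→4) fails; counter now 4
#7 T1 reads 4
#8 T0 reads 4
#9 T1 CAS(4→5) writes; counter now 5
#10 T0 CAS(4→5) fails; counter now 5
#11 T1 reads 5
#12 T1 CAS(5→6) writes; counter now 6
Log disagrees first at step 6.

step = 6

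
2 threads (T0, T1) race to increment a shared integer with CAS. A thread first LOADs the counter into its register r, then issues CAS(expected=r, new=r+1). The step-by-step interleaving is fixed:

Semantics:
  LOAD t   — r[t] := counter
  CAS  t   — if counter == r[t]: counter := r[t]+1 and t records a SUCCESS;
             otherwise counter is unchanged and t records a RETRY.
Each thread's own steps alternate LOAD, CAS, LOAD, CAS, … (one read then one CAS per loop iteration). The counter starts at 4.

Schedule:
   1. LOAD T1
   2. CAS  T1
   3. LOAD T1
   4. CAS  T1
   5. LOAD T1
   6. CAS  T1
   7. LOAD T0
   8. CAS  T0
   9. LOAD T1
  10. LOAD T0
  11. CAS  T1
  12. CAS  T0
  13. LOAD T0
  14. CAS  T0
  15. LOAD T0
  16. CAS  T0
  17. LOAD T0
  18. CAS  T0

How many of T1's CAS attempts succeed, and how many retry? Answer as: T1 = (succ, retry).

T1 LOAD — after: cnt=4, r=4 — load
T1 CAS — after: cnt=5, r=4 — ok
T1 LOAD — after: cnt=5, r=5 — load
T1 CAS — after: cnt=6, r=5 — ok
T1 LOAD — after: cnt=6, r=6 — load
T1 CAS — after: cnt=7, r=6 — ok
T0 LOAD — after: cnt=7, r=7 — load
T0 CAS — after: cnt=8, r=7 — ok
T1 LOAD — after: cnt=8, r=8 — load
T0 LOAD — after: cnt=8, r=8 — load
T1 CAS — after: cnt=9, r=8 — ok
T0 CAS — after: cnt=9, r=8 — retry
T0 LOAD — after: cnt=9, r=9 — load
T0 CAS — after: cnt=10, r=9 — ok
T0 LOAD — after: cnt=10, r=10 — load
T0 CAS — after: cnt=11, r=10 — ok
T0 LOAD — after: cnt=11, r=11 — load
T0 CAS — after: cnt=12, r=11 — ok

T1 = (4, 0)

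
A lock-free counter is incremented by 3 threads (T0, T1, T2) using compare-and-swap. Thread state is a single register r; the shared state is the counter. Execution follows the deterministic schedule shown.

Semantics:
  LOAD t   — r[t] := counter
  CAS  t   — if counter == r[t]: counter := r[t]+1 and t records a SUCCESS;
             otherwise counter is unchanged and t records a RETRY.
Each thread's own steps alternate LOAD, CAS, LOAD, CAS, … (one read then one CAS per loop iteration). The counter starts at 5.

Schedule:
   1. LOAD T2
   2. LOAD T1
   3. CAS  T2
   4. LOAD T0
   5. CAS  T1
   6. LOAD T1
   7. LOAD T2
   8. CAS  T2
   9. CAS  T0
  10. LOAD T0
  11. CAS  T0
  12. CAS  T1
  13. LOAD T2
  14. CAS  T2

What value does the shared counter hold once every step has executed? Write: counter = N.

T2 LOAD — after: cnt=5, r=5 — load
T1 LOAD — after: cnt=5, r=5 — load
T2 CAS — after: cnt=6, r=5 — ok
T0 LOAD — after: cnt=6, r=6 — load
T1 CAS — after: cnt=6, r=5 — retry
T1 LOAD — after: cnt=6, r=6 — load
T2 LOAD — after: cnt=6, r=6 — load
T2 CAS — after: cnt=7, r=6 — ok
T0 CAS — after: cnt=7, r=6 — retry
T0 LOAD — after: cnt=7, r=7 — load
T0 CAS — after: cnt=8, r=7 — ok
T1 CAS — after: cnt=8, r=6 — retry
T2 LOAD — after: cnt=8, r=8 — load
T2 CAS — after: cnt=9, r=8 — ok

counter = 9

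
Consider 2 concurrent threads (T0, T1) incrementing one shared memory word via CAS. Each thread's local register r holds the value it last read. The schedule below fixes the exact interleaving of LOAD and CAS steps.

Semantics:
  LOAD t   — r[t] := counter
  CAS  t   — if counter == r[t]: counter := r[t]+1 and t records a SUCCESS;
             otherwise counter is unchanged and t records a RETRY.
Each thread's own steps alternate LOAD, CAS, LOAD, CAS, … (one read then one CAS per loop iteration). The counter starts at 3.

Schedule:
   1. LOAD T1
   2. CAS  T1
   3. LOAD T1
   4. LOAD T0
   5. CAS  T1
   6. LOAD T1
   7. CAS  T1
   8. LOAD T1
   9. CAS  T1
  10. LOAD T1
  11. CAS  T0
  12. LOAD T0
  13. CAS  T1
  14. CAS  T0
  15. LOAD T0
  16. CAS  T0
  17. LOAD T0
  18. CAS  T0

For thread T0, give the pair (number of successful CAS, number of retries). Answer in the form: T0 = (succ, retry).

T0 = (2, 2)

T1 LOAD — after: cnt=3, r=3 — load
T1 CAS — after: cnt=4, r=3 — ok
T1 LOAD — after: cnt=4, r=4 — load
T0 LOAD — after: cnt=4, r=4 — load
T1 CAS — after: cnt=5, r=4 — ok
T1 LOAD — after: cnt=5, r=5 — load
T1 CAS — after: cnt=6, r=5 — ok
T1 LOAD — after: cnt=6, r=6 — load
T1 CAS — after: cnt=7, r=6 — ok
T1 LOAD — after: cnt=7, r=7 — load
T0 CAS — after: cnt=7, r=4 — retry
T0 LOAD — after: cnt=7, r=7 — load
T1 CAS — after: cnt=8, r=7 — ok
T0 CAS — after: cnt=8, r=7 — retry
T0 LOAD — after: cnt=8, r=8 — load
T0 CAS — after: cnt=9, r=8 — ok
T0 LOAD — after: cnt=9, r=9 — load
T0 CAS — after: cnt=10, r=9 — ok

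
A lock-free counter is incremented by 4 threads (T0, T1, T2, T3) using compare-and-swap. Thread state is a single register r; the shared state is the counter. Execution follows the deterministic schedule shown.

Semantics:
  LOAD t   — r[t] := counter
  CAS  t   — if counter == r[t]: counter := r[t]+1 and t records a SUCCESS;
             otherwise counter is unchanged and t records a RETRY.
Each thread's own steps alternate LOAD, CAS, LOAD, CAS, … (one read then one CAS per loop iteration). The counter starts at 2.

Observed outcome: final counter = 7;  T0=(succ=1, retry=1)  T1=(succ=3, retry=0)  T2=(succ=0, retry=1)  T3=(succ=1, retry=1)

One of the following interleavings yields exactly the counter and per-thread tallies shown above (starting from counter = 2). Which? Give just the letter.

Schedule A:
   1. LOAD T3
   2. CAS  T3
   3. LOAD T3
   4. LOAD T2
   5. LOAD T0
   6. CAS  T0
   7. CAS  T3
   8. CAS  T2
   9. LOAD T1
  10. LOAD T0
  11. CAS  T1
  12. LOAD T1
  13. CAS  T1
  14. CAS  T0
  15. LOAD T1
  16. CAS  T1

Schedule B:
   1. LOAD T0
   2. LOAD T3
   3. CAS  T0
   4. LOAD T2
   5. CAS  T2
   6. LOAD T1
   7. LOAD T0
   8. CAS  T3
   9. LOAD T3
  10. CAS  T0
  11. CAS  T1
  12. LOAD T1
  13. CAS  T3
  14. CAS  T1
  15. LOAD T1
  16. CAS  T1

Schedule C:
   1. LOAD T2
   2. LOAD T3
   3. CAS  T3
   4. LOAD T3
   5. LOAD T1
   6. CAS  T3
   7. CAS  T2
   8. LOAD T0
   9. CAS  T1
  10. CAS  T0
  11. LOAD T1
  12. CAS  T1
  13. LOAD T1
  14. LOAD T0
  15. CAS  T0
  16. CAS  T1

Tracing schedule A:
#1 T3 reads 2
#2 T3 CAS(2→3) writes; counter now 3
#3 T3 reads 3
#4 T2 reads 3
#5 T0 reads 3
#6 T0 CAS(3→4) writes; counter now 4
#7 T3 CAS(3→4) fails; counter now 4
#8 T2 CAS(3→4) fails; counter now 4
#9 T1 reads 4
#10 T0 reads 4
#11 T1 CAS(4→5) writes; counter now 5
#12 T1 reads 5
#13 T1 CAS(5→6) writes; counter now 6
#14 T0 CAS(4→5) fails; counter now 6
#15 T1 reads 6
#16 T1 CAS(6→7) writes; counter now 7

A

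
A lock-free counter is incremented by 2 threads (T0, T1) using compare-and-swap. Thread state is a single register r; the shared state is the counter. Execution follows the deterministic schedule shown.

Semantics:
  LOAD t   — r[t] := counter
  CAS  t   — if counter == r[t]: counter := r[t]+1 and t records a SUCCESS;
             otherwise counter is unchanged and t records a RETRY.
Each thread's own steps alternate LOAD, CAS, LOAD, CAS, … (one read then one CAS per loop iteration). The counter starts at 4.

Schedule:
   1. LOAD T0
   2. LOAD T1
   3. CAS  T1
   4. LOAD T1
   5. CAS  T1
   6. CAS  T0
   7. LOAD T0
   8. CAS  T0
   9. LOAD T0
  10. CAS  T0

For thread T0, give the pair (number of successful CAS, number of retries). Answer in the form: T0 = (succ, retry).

1. LOAD T0 → mem=4 r[T0]=4 [LOAD]
2. LOAD T1 → mem=4 r[T1]=4 [LOAD]
3. CAS T1 → mem=5 r[T1]=4 [OK]
4. LOAD T1 → mem=5 r[T1]=5 [LOAD]
5. CAS T1 → mem=6 r[T1]=5 [OK]
6. CAS T0 → mem=6 r[T0]=4 [RETRY]
7. LOAD T0 → mem=6 r[T0]=6 [LOAD]
8. CAS T0 → mem=7 r[T0]=6 [OK]
9. LOAD T0 → mem=7 r[T0]=7 [LOAD]
10. CAS T0 → mem=8 r[T0]=7 [OK]

T0 = (2, 1)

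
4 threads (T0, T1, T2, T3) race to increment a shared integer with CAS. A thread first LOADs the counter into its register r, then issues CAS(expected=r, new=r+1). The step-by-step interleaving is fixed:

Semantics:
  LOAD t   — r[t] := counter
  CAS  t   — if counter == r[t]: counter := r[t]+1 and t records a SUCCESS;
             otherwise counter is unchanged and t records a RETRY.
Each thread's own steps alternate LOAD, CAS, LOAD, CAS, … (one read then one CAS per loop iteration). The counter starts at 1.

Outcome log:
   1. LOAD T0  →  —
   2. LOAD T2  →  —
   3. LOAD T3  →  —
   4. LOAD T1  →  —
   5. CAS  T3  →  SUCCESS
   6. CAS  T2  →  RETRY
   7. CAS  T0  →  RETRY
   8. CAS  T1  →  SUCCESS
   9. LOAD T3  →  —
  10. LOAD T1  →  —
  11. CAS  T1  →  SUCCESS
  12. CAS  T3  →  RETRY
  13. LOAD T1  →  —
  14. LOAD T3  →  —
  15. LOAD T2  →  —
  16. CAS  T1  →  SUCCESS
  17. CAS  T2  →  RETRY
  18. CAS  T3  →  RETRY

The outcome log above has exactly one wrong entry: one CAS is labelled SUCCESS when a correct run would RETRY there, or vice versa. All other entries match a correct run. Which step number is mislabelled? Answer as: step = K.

Reference trace:
T0 LOAD — after: cnt=1, r=1 — load
T2 LOAD — after: cnt=1, r=1 — load
T3 LOAD — after: cnt=1, r=1 — load
T1 LOAD — after: cnt=1, r=1 — load
T3 CAS — after: cnt=2, r=1 — ok
T2 CAS — after: cnt=2, r=1 — retry
T0 CAS — after: cnt=2, r=1 — retry
T1 CAS — after: cnt=2, r=1 — retry
T3 LOAD — after: cnt=2, r=2 — load
T1 LOAD — after: cnt=2, r=2 — load
T1 CAS — after: cnt=3, r=2 — ok
T3 CAS — after: cnt=3, r=2 — retry
T1 LOAD — after: cnt=3, r=3 — load
T3 LOAD — after: cnt=3, r=3 — load
T2 LOAD — after: cnt=3, r=3 — load
T1 CAS — after: cnt=4, r=3 — ok
T2 CAS — after: cnt=4, r=3 — retry
T3 CAS — after: cnt=4, r=3 — retry
Mismatch at 8.

step = 8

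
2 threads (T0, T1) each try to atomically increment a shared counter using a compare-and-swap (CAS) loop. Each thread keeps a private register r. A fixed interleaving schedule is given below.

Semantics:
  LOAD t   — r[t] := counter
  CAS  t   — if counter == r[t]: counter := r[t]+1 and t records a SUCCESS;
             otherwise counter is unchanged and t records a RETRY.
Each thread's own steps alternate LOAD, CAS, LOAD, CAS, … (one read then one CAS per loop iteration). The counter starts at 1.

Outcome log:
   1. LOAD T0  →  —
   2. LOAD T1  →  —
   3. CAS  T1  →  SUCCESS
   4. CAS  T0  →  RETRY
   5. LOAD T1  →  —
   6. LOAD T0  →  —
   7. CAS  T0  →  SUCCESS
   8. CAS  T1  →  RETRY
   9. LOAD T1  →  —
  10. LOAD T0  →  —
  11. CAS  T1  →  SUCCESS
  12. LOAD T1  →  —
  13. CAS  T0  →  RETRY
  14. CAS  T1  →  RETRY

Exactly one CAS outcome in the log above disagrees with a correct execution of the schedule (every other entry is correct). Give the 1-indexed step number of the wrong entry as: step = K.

Re-executing:
#1 T0 reads 1
#2 T1 reads 1
#3 T1 CAS(1→2) writes; counter now 2
#4 T0 CAS(1→2) fails; counter now 2
#5 T1 reads 2
#6 T0 reads 2
#7 T0 CAS(2→3) writes; counter now 3
#8 T1 CAS(2→3) fails; counter now 3
#9 T1 reads 3
#10 T0 reads 3
#11 T1 CAS(3→4) writes; counter now 4
#12 T1 reads 4
#13 T0 CAS(3→4) fails; counter now 4
#14 T1 CAS(4→5) writes; counter now 5
Mismatch at 14.

step = 14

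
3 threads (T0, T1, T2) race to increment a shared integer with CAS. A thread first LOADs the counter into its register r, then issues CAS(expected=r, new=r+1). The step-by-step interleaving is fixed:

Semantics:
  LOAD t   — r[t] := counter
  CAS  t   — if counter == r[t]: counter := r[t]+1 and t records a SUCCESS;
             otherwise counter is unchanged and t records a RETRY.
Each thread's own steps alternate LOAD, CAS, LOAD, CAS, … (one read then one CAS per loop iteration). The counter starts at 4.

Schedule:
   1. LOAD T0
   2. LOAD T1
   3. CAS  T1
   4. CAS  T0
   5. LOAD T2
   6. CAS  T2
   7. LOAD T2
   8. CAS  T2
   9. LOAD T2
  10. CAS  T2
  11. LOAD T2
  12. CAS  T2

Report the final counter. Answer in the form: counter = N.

   1) LOAD T0:  M=4  r_T0=4
   2) LOAD T1:  M=4  r_T1=4
   3) CAS  T1:  M=5  r_T1=4 ✓
   4) CAS  T0:  M=5  r_T0=4 ✗
   5) LOAD T2:  M=5  r_T2=5
   6) CAS  T2:  M=6  r_T2=5 ✓
   7) LOAD T2:  M=6  r_T2=6
   8) CAS  T2:  M=7  r_T2=6 ✓
   9) LOAD T2:  M=7  r_T2=7
  10) CAS  T2:  M=8  r_T2=7 ✓
  11) LOAD T2:  M=8  r_T2=8
  12) CAS  T2:  M=9  r_T2=8 ✓

counter = 9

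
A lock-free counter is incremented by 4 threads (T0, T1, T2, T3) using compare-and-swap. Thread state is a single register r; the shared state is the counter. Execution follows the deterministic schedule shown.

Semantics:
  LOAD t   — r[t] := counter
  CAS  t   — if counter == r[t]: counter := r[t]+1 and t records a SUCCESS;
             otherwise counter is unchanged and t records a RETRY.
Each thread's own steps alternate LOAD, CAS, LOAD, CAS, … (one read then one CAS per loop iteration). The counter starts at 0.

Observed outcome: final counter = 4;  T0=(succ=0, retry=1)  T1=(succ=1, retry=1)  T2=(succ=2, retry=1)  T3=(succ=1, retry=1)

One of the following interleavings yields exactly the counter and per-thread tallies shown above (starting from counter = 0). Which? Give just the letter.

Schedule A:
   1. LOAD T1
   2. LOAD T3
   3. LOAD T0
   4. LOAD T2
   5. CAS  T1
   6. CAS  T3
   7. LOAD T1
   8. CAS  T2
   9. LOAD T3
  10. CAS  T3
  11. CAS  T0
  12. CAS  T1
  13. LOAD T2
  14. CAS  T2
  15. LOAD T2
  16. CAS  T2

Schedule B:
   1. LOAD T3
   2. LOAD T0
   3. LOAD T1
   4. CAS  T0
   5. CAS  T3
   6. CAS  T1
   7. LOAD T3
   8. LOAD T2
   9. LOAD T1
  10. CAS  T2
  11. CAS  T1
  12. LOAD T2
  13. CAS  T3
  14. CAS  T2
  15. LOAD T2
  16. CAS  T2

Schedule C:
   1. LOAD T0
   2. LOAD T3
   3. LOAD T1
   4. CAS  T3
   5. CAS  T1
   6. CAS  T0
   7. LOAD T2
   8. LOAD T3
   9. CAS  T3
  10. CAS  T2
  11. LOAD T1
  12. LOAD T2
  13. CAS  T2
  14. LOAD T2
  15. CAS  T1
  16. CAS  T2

Run A:
[1] T1.load  rd  (counter 0, T1.r 0)
[2] T3.load  rd  (counter 0, T3.r 0)
[3] T0.load  rd  (counter 0, T0.r 0)
[4] T2.load  rd  (counter 0, T2.r 0)
[5] T1.cas  hit  (counter 1, T1.r 0)
[6] T3.cas  miss  (counter 1, T3.r 0)
[7] T1.load  rd  (counter 1, T1.r 1)
[8] T2.cas  miss  (counter 1, T2.r 0)
[9] T3.load  rd  (counter 1, T3.r 1)
[10] T3.cas  hit  (counter 2, T3.r 1)
[11] T0.cas  miss  (counter 2, T0.r 0)
[12] T1.cas  miss  (counter 2, T1.r 1)
[13] T2.load  rd  (counter 2, T2.r 2)
[14] T2.cas  hit  (counter 3, T2.r 2)
[15] T2.load  rd  (counter 3, T2.r 3)
[16] T2.cas  hit  (counter 4, T2.r 3)

A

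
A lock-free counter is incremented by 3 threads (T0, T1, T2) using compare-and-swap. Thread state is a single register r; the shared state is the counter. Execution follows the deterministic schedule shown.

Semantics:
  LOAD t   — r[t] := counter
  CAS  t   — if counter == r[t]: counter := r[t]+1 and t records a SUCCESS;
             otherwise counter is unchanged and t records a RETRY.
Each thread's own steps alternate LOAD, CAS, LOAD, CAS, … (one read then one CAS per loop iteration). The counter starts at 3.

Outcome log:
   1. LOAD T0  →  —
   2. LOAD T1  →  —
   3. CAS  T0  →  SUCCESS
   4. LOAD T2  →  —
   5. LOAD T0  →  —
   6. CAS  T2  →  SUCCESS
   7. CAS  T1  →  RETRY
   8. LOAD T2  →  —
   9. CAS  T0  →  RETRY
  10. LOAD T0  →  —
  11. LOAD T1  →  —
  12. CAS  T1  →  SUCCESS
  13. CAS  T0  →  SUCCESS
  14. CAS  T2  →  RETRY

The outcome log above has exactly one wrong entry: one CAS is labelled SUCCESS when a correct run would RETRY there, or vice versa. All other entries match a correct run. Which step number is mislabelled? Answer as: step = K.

step = 13

Re-executing:
1. LOAD T0 → mem=3 r[T0]=3 [LOAD]
2. LOAD T1 → mem=3 r[T1]=3 [LOAD]
3. CAS T0 → mem=4 r[T0]=3 [OK]
4. LOAD T2 → mem=4 r[T2]=4 [LOAD]
5. LOAD T0 → mem=4 r[T0]=4 [LOAD]
6. CAS T2 → mem=5 r[T2]=4 [OK]
7. CAS T1 → mem=5 r[T1]=3 [RETRY]
8. LOAD T2 → mem=5 r[T2]=5 [LOAD]
9. CAS T0 → mem=5 r[T0]=4 [RETRY]
10. LOAD T0 → mem=5 r[T0]=5 [LOAD]
11. LOAD T1 → mem=5 r[T1]=5 [LOAD]
12. CAS T1 → mem=6 r[T1]=5 [OK]
13. CAS T0 → mem=6 r[T0]=5 [RETRY]
14. CAS T2 → mem=6 r[T2]=5 [RETRY]
Log disagrees first at step 13.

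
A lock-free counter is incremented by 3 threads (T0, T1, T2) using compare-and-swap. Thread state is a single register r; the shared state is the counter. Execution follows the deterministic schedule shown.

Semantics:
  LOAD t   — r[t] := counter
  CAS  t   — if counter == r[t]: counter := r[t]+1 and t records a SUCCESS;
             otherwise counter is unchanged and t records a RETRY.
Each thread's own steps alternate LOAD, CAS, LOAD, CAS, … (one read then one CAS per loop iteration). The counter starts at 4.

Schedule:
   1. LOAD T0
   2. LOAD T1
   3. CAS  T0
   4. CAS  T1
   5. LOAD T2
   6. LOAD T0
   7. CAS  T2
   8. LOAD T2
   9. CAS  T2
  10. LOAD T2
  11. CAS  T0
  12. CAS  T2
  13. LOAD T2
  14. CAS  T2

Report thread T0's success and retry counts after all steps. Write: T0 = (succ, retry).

#1 T0 reads 4
#2 T1 reads 4
#3 T0 CAS(4→5) writes; counter now 5
#4 T1 CAS(4→5) fails; counter now 5
#5 T2 reads 5
#6 T0 reads 5
#7 T2 CAS(5→6) writes; counter now 6
#8 T2 reads 6
#9 T2 CAS(6→7) writes; counter now 7
#10 T2 reads 7
#11 T0 CAS(5→6) fails; counter now 7
#12 T2 CAS(7→8) writes; counter now 8
#13 T2 reads 8
#14 T2 CAS(8→9) writes; counter now 9

T0 = (1, 1)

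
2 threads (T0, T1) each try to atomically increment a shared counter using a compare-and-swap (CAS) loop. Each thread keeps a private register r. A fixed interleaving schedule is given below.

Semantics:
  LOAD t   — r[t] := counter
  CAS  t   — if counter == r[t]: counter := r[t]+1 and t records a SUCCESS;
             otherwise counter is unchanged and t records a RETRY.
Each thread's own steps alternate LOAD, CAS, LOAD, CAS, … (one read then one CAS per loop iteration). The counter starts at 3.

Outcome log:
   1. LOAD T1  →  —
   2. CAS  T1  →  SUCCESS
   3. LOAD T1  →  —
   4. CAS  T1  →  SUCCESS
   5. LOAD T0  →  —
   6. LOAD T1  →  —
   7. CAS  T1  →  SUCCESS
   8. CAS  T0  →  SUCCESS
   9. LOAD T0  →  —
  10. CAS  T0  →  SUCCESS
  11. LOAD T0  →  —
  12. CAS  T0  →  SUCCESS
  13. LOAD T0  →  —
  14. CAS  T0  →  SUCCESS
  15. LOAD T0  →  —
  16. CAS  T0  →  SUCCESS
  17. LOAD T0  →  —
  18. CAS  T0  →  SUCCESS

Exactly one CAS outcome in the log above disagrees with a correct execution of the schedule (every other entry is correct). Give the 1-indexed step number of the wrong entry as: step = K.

step = 8

Reference trace:
1. LOAD T1 → mem=3 r[T1]=3 [LOAD]
2. CAS T1 → mem=4 r[T1]=3 [OK]
3. LOAD T1 → mem=4 r[T1]=4 [LOAD]
4. CAS T1 → mem=5 r[T1]=4 [OK]
5. LOAD T0 → mem=5 r[T0]=5 [LOAD]
6. LOAD T1 → mem=5 r[T1]=5 [LOAD]
7. CAS T1 → mem=6 r[T1]=5 [OK]
8. CAS T0 → mem=6 r[T0]=5 [RETRY]
9. LOAD T0 → mem=6 r[T0]=6 [LOAD]
10. CAS T0 → mem=7 r[T0]=6 [OK]
11. LOAD T0 → mem=7 r[T0]=7 [LOAD]
12. CAS T0 → mem=8 r[T0]=7 [OK]
13. LOAD T0 → mem=8 r[T0]=8 [LOAD]
14. CAS T0 → mem=9 r[T0]=8 [OK]
15. LOAD T0 → mem=9 r[T0]=9 [LOAD]
16. CAS T0 → mem=10 r[T0]=9 [OK]
17. LOAD T0 → mem=10 r[T0]=10 [LOAD]
18. CAS T0 → mem=11 r[T0]=10 [OK]
Mismatch at 8.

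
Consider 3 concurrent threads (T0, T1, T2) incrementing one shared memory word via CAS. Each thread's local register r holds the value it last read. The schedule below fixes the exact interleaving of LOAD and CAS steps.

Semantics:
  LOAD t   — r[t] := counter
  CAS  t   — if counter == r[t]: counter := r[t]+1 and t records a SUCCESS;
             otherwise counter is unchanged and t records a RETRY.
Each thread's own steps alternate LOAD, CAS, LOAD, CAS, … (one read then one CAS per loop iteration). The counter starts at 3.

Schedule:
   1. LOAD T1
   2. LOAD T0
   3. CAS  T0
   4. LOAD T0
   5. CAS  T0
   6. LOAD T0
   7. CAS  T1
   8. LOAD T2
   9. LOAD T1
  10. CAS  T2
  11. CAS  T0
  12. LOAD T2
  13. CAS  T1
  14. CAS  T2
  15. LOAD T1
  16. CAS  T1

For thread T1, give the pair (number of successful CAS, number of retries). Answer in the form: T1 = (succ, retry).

T1 = (1, 2)

#1 T1 reads 3
#2 T0 reads 3
#3 T0 CAS(3→4) writes; counter now 4
#4 T0 reads 4
#5 T0 CAS(4→5) writes; counter now 5
#6 T0 reads 5
#7 T1 CAS(3→4) fails; counter now 5
#8 T2 reads 5
#9 T1 reads 5
#10 T2 CAS(5→6) writes; counter now 6
#11 T0 CAS(5→6) fails; counter now 6
#12 T2 reads 6
#13 T1 CAS(5→6) fails; counter now 6
#14 T2 CAS(6→7) writes; counter now 7
#15 T1 reads 7
#16 T1 CAS(7→8) writes; counter now 8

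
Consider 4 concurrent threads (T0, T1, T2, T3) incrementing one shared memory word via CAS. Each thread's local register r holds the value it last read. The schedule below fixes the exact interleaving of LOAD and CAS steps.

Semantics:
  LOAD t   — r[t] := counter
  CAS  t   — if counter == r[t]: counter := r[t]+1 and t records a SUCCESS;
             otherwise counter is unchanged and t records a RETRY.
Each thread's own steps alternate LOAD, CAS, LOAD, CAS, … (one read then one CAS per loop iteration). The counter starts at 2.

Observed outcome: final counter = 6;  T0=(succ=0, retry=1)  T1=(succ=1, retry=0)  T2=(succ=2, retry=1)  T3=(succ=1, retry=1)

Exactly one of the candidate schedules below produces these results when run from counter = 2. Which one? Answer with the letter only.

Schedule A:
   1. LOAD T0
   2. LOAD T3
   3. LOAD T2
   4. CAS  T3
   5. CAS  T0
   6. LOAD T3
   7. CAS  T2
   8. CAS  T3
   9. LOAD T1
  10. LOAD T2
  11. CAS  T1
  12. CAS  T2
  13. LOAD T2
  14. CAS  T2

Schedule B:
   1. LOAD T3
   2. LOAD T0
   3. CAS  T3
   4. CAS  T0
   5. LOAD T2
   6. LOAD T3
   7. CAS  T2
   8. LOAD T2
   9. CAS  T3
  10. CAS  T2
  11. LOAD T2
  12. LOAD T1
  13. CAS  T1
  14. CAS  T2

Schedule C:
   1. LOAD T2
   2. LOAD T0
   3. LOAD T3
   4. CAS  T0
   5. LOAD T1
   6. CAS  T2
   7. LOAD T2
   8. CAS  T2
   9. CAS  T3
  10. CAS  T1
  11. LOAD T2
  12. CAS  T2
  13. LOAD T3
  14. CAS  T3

B

Tracing schedule B:
step 1: T3 LOAD ⇒ load; ctr=2 reg=2
step 2: T0 LOAD ⇒ load; ctr=2 reg=2
step 3: T3 CAS ⇒ ok; ctr=3 reg=2
step 4: T0 CAS ⇒ retry; ctr=3 reg=2
step 5: T2 LOAD ⇒ load; ctr=3 reg=3
step 6: T3 LOAD ⇒ load; ctr=3 reg=3
step 7: T2 CAS ⇒ ok; ctr=4 reg=3
step 8: T2 LOAD ⇒ load; ctr=4 reg=4
step 9: T3 CAS ⇒ retry; ctr=4 reg=3
step 10: T2 CAS ⇒ ok; ctr=5 reg=4
step 11: T2 LOAD ⇒ load; ctr=5 reg=5
step 12: T1 LOAD ⇒ load; ctr=5 reg=5
step 13: T1 CAS ⇒ ok; ctr=6 reg=5
step 14: T2 CAS ⇒ retry; ctr=6 reg=5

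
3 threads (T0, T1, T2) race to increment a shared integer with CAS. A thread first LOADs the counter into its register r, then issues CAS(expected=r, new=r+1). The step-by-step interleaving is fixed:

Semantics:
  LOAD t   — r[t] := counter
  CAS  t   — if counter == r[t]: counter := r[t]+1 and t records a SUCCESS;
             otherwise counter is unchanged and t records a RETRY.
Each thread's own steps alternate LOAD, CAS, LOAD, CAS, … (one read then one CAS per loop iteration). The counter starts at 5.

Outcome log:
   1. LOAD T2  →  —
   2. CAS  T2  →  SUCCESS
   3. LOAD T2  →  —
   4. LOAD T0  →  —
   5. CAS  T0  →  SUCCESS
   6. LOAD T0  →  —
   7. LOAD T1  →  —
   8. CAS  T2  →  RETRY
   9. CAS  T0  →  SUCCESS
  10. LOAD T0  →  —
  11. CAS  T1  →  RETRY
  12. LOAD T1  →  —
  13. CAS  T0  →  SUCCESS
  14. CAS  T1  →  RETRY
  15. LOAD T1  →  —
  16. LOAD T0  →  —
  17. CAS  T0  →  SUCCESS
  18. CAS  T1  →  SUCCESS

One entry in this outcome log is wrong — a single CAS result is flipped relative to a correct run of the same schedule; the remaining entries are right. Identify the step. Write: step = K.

step = 18

Correct run:
[1] T2.load  rd  (counter 5, T2.r 5)
[2] T2.cas  hit  (counter 6, T2.r 5)
[3] T2.load  rd  (counter 6, T2.r 6)
[4] T0.load  rd  (counter 6, T0.r 6)
[5] T0.cas  hit  (counter 7, T0.r 6)
[6] T0.load  rd  (counter 7, T0.r 7)
[7] T1.load  rd  (counter 7, T1.r 7)
[8] T2.cas  miss  (counter 7, T2.r 6)
[9] T0.cas  hit  (counter 8, T0.r 7)
[10] T0.load  rd  (counter 8, T0.r 8)
[11] T1.cas  miss  (counter 8, T1.r 7)
[12] T1.load  rd  (counter 8, T1.r 8)
[13] T0.cas  hit  (counter 9, T0.r 8)
[14] T1.cas  miss  (counter 9, T1.r 8)
[15] T1.load  rd  (counter 9, T1.r 9)
[16] T0.load  rd  (counter 9, T0.r 9)
[17] T0.cas  hit  (counter 10, T0.r 9)
[18] T1.cas  miss  (counter 10, T1.r 9)
Flip is step 18.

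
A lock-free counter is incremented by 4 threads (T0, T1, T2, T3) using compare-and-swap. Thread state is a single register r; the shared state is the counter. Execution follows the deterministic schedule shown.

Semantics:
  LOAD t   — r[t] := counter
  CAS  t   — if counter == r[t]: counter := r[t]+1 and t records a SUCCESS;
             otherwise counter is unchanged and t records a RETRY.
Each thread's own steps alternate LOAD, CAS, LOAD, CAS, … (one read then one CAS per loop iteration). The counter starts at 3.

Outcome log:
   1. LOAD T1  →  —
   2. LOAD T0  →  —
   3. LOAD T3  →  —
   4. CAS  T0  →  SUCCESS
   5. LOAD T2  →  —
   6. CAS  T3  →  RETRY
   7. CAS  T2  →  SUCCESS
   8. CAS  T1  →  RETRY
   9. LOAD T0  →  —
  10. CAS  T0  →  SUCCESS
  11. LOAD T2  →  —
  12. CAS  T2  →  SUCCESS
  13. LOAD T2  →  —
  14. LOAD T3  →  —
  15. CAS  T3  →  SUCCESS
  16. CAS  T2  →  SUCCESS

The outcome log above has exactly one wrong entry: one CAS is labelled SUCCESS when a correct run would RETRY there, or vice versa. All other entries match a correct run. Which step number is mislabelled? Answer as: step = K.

step = 16

Correct run:
T1 LOAD — after: cnt=3, r=3 — load
T0 LOAD — after: cnt=3, r=3 — load
T3 LOAD — after: cnt=3, r=3 — load
T0 CAS — after: cnt=4, r=3 — ok
T2 LOAD — after: cnt=4, r=4 — load
T3 CAS — after: cnt=4, r=3 — retry
T2 CAS — after: cnt=5, r=4 — ok
T1 CAS — after: cnt=5, r=3 — retry
T0 LOAD — after: cnt=5, r=5 — load
T0 CAS — after: cnt=6, r=5 — ok
T2 LOAD — after: cnt=6, r=6 — load
T2 CAS — after: cnt=7, r=6 — ok
T2 LOAD — after: cnt=7, r=7 — load
T3 LOAD — after: cnt=7, r=7 — load
T3 CAS — after: cnt=8, r=7 — ok
T2 CAS — after: cnt=8, r=7 — retry
Mismatch at 16.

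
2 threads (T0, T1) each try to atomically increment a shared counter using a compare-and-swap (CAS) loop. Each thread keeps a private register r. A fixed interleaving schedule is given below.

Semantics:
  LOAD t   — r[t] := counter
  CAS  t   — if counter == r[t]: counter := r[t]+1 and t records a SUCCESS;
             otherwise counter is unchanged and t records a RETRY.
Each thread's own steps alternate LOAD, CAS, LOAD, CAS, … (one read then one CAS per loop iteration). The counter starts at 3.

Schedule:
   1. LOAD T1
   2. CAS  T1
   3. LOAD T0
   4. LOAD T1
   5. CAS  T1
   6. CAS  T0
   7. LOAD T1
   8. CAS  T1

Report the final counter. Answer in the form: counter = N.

[1] T1.load  rd  (counter 3, T1.r 3)
[2] T1.cas  hit  (counter 4, T1.r 3)
[3] T0.load  rd  (counter 4, T0.r 4)
[4] T1.load  rd  (counter 4, T1.r 4)
[5] T1.cas  hit  (counter 5, T1.r 4)
[6] T0.cas  miss  (counter 5, T0.r 4)
[7] T1.load  rd  (counter 5, T1.r 5)
[8] T1.cas  hit  (counter 6, T1.r 5)

counter = 6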